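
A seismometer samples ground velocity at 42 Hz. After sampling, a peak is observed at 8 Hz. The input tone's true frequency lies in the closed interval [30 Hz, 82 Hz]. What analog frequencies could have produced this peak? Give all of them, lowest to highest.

Frequencies that alias to 8 Hz are k·fs ± 8 Hz for integer k ≥ 0.
k=0: 8 Hz.
k=1: 34 Hz, 50 Hz.
k=2: 76 Hz, 92 Hz.
k=3: 118 Hz, 134 Hz.
Within [30 Hz, 82 Hz]: 34 Hz, 50 Hz, 76 Hz.

34 Hz, 50 Hz, 76 Hz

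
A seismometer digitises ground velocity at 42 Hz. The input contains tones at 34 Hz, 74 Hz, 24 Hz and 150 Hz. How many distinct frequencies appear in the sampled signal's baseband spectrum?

3

fs/2 = 21 Hz.
34 Hz > fs/2 = 21 Hz, folds to fs − 34 Hz = 8 Hz.
74 Hz mod fs = 32 Hz.
32 Hz > fs/2 = 21 Hz, folds to fs − 32 Hz = 10 Hz.
24 Hz > fs/2 = 21 Hz, folds to fs − 24 Hz = 18 Hz.
150 Hz mod fs = 24 Hz.
24 Hz > fs/2 = 21 Hz, folds to fs − 24 Hz = 18 Hz.
Distinct values: {8 Hz, 10 Hz, 18 Hz} → 3.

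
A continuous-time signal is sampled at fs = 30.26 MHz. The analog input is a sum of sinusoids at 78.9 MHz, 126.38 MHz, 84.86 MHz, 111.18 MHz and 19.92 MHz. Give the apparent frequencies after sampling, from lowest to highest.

fs/2 = 15.13 MHz.
78.9 MHz mod fs = 18.38 MHz.
18.38 MHz > fs/2 = 15.13 MHz, folds to fs − 18.38 MHz = 11.88 MHz.
126.38 MHz mod fs = 5.34 MHz.
5.34 MHz ≤ fs/2 = 15.13 MHz, appears at 5.34 MHz.
84.86 MHz mod fs = 24.34 MHz.
24.34 MHz > fs/2 = 15.13 MHz, folds to fs − 24.34 MHz = 5.92 MHz.
111.18 MHz mod fs = 20.4 MHz.
20.4 MHz > fs/2 = 15.13 MHz, folds to fs − 20.4 MHz = 9.86 MHz.
19.92 MHz > fs/2 = 15.13 MHz, folds to fs − 19.92 MHz = 10.34 MHz.
Distinct values: {5.34 MHz, 5.92 MHz, 9.86 MHz, 10.34 MHz, 11.88 MHz}.

5.34 MHz, 5.92 MHz, 9.86 MHz, 10.34 MHz, 11.88 MHz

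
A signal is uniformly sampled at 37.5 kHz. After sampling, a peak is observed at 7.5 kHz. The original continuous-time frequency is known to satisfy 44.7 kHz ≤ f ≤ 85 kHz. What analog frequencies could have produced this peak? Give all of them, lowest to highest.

Frequencies that alias to 7.5 kHz are k·fs ± 7.5 kHz for integer k ≥ 0.
k=0: 7.5 kHz.
k=1: 30 kHz, 45 kHz.
k=2: 67.5 kHz, 82.5 kHz.
k=3: 105 kHz, 120 kHz.
Within [44.7 kHz, 85 kHz]: 45 kHz, 67.5 kHz, 82.5 kHz.

45 kHz, 67.5 kHz, 82.5 kHz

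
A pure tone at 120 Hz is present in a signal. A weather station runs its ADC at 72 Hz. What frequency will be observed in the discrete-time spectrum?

24 Hz

120 Hz mod fs = 48 Hz.
48 Hz > fs/2 = 36 Hz, folds to fs − 48 Hz = 24 Hz.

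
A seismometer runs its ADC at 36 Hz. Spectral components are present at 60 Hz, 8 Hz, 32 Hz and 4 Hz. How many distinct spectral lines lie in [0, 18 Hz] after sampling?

3

fs/2 = 18 Hz.
60 Hz mod fs = 24 Hz.
24 Hz > fs/2 = 18 Hz, folds to fs − 24 Hz = 12 Hz.
8 Hz ≤ fs/2 = 18 Hz, passes unchanged.
32 Hz > fs/2 = 18 Hz, folds to fs − 32 Hz = 4 Hz.
4 Hz ≤ fs/2 = 18 Hz, passes unchanged.
Distinct values: {4 Hz, 8 Hz, 12 Hz} → 3.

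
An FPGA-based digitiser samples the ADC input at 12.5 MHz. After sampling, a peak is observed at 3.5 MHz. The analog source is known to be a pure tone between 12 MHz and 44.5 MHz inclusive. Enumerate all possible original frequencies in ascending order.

Frequencies that alias to 3.5 MHz are k·fs ± 3.5 MHz for integer k ≥ 0.
k=0: 3.5 MHz.
k=1: 9 MHz, 16 MHz.
k=2: 21.5 MHz, 28.5 MHz.
k=3: 34 MHz, 41 MHz.
k=4: 46.5 MHz, 53.5 MHz.
Within [12 MHz, 44.5 MHz]: 16 MHz, 21.5 MHz, 28.5 MHz, 34 MHz, 41 MHz.

16 MHz, 21.5 MHz, 28.5 MHz, 34 MHz, 41 MHz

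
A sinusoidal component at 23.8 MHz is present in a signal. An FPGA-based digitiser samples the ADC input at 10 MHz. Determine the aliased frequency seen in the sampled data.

3.8 MHz

23.8 MHz mod fs = 3.8 MHz.
3.8 MHz ≤ fs/2 = 5 MHz, appears at 3.8 MHz.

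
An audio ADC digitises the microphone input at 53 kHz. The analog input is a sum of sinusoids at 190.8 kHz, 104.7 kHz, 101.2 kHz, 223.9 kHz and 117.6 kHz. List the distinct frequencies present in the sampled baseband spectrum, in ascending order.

fs/2 = 26.5 kHz.
190.8 kHz mod fs = 31.8 kHz.
31.8 kHz > fs/2 = 26.5 kHz, folds to fs − 31.8 kHz = 21.2 kHz.
104.7 kHz mod fs = 51.7 kHz.
51.7 kHz > fs/2 = 26.5 kHz, folds to fs − 51.7 kHz = 1.3 kHz.
101.2 kHz mod fs = 48.2 kHz.
48.2 kHz > fs/2 = 26.5 kHz, folds to fs − 48.2 kHz = 4.8 kHz.
223.9 kHz mod fs = 11.9 kHz.
11.9 kHz ≤ fs/2 = 26.5 kHz, appears at 11.9 kHz.
117.6 kHz mod fs = 11.6 kHz.
11.6 kHz ≤ fs/2 = 26.5 kHz, appears at 11.6 kHz.
Distinct values: {1.3 kHz, 4.8 kHz, 11.6 kHz, 11.9 kHz, 21.2 kHz}.

1.3 kHz, 4.8 kHz, 11.6 kHz, 11.9 kHz, 21.2 kHz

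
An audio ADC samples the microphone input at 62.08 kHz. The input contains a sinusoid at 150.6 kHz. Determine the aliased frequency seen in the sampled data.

26.44 kHz

150.6 kHz mod fs = 26.44 kHz.
26.44 kHz ≤ fs/2 = 31.04 kHz, appears at 26.44 kHz.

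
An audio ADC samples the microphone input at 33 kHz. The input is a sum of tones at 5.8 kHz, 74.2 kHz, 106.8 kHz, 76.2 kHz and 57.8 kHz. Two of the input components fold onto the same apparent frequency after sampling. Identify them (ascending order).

57.8 kHz, 74.2 kHz

fs/2 = 16.5 kHz.
5.8 kHz ≤ fs/2 = 16.5 kHz, passes unchanged.
74.2 kHz mod fs = 8.2 kHz.
8.2 kHz ≤ fs/2 = 16.5 kHz, appears at 8.2 kHz.
106.8 kHz mod fs = 7.8 kHz.
7.8 kHz ≤ fs/2 = 16.5 kHz, appears at 7.8 kHz.
76.2 kHz mod fs = 10.2 kHz.
10.2 kHz ≤ fs/2 = 16.5 kHz, appears at 10.2 kHz.
57.8 kHz mod fs = 24.8 kHz.
24.8 kHz > fs/2 = 16.5 kHz, folds to fs − 24.8 kHz = 8.2 kHz.
57.8 kHz and 74.2 kHz both map to 8.2 kHz.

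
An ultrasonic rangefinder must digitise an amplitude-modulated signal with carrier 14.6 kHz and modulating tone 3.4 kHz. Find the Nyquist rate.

AM sidebands sit at fc ± fm = 11.2 kHz and 18 kHz.
Highest-frequency component: 18 kHz.
Nyquist rate = 2 × 18 kHz = 36 kHz.

36 kHz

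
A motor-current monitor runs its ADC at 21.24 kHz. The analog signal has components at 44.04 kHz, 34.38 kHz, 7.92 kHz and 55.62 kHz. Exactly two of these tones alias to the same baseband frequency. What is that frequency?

fs/2 = 10.62 kHz.
44.04 kHz mod fs = 1.56 kHz.
1.56 kHz ≤ fs/2 = 10.62 kHz, appears at 1.56 kHz.
34.38 kHz mod fs = 13.14 kHz.
13.14 kHz > fs/2 = 10.62 kHz, folds to fs − 13.14 kHz = 8.1 kHz.
7.92 kHz ≤ fs/2 = 10.62 kHz, passes unchanged.
55.62 kHz mod fs = 13.14 kHz.
13.14 kHz > fs/2 = 10.62 kHz, folds to fs − 13.14 kHz = 8.1 kHz.
34.38 kHz and 55.62 kHz both map to 8.1 kHz.

8.1 kHz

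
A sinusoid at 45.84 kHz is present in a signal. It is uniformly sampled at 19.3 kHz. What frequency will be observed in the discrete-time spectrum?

7.24 kHz

45.84 kHz mod fs = 7.24 kHz.
7.24 kHz ≤ fs/2 = 9.65 kHz, appears at 7.24 kHz.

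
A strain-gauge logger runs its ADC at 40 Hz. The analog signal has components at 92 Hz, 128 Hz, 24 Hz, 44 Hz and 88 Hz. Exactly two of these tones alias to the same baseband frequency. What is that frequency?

fs/2 = 20 Hz.
92 Hz mod fs = 12 Hz.
12 Hz ≤ fs/2 = 20 Hz, appears at 12 Hz.
128 Hz mod fs = 8 Hz.
8 Hz ≤ fs/2 = 20 Hz, appears at 8 Hz.
24 Hz > fs/2 = 20 Hz, folds to fs − 24 Hz = 16 Hz.
44 Hz mod fs = 4 Hz.
4 Hz ≤ fs/2 = 20 Hz, appears at 4 Hz.
88 Hz mod fs = 8 Hz.
8 Hz ≤ fs/2 = 20 Hz, appears at 8 Hz.
88 Hz and 128 Hz both map to 8 Hz.

8 Hz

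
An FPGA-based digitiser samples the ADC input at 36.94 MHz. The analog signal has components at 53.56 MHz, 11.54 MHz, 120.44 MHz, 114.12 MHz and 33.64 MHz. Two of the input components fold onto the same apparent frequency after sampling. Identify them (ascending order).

33.64 MHz, 114.12 MHz

fs/2 = 18.47 MHz.
53.56 MHz mod fs = 16.62 MHz.
16.62 MHz ≤ fs/2 = 18.47 MHz, appears at 16.62 MHz.
11.54 MHz ≤ fs/2 = 18.47 MHz, passes unchanged.
120.44 MHz mod fs = 9.62 MHz.
9.62 MHz ≤ fs/2 = 18.47 MHz, appears at 9.62 MHz.
114.12 MHz mod fs = 3.3 MHz.
3.3 MHz ≤ fs/2 = 18.47 MHz, appears at 3.3 MHz.
33.64 MHz > fs/2 = 18.47 MHz, folds to fs − 33.64 MHz = 3.3 MHz.
33.64 MHz and 114.12 MHz both map to 3.3 MHz.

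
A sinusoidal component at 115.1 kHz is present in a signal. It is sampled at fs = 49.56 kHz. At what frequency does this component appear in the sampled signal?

115.1 kHz mod fs = 15.98 kHz.
15.98 kHz ≤ fs/2 = 24.78 kHz, appears at 15.98 kHz.

15.98 kHz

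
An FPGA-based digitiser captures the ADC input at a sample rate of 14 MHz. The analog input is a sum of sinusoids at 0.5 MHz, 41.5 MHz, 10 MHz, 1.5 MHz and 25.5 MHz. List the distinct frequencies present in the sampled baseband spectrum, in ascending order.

fs/2 = 7 MHz.
0.5 MHz ≤ fs/2 = 7 MHz, passes unchanged.
41.5 MHz mod fs = 13.5 MHz.
13.5 MHz > fs/2 = 7 MHz, folds to fs − 13.5 MHz = 0.5 MHz.
10 MHz > fs/2 = 7 MHz, folds to fs − 10 MHz = 4 MHz.
1.5 MHz ≤ fs/2 = 7 MHz, passes unchanged.
25.5 MHz mod fs = 11.5 MHz.
11.5 MHz > fs/2 = 7 MHz, folds to fs − 11.5 MHz = 2.5 MHz.
Distinct values: {0.5 MHz, 1.5 MHz, 2.5 MHz, 4 MHz}.

0.5 MHz, 1.5 MHz, 2.5 MHz, 4 MHz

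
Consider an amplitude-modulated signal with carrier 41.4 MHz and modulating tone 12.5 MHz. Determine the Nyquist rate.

AM sidebands sit at fc ± fm = 28.9 MHz and 53.9 MHz.
Highest-frequency component: 53.9 MHz.
Nyquist rate = 2 × 53.9 MHz = 107.8 MHz.

107.8 MHz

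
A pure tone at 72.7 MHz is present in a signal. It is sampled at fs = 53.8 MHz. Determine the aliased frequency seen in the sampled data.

72.7 MHz mod fs = 18.9 MHz.
18.9 MHz ≤ fs/2 = 26.9 MHz, appears at 18.9 MHz.

18.9 MHz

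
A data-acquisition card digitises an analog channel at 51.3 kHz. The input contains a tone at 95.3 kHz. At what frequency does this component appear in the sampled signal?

95.3 kHz mod fs = 44 kHz.
44 kHz > fs/2 = 25.65 kHz, folds to fs − 44 kHz = 7.3 kHz.

7.3 kHz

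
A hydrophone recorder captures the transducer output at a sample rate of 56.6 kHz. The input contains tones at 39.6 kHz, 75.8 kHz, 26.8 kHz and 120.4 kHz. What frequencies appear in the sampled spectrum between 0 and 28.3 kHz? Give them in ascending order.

7.2 kHz, 17 kHz, 19.2 kHz, 26.8 kHz

fs/2 = 28.3 kHz.
39.6 kHz > fs/2 = 28.3 kHz, folds to fs − 39.6 kHz = 17 kHz.
75.8 kHz mod fs = 19.2 kHz.
19.2 kHz ≤ fs/2 = 28.3 kHz, appears at 19.2 kHz.
26.8 kHz ≤ fs/2 = 28.3 kHz, passes unchanged.
120.4 kHz mod fs = 7.2 kHz.
7.2 kHz ≤ fs/2 = 28.3 kHz, appears at 7.2 kHz.
Distinct values: {7.2 kHz, 17 kHz, 19.2 kHz, 26.8 kHz}.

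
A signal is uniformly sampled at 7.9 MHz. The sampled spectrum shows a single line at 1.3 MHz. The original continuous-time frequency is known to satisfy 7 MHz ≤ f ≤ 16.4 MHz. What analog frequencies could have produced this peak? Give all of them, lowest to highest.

9.2 MHz, 14.5 MHz

Frequencies that alias to 1.3 MHz are k·fs ± 1.3 MHz for integer k ≥ 0.
k=0: 1.3 MHz.
k=1: 6.6 MHz, 9.2 MHz.
k=2: 14.5 MHz, 17.1 MHz.
k=3: 22.4 MHz, 25 MHz.
Within [7 MHz, 16.4 MHz]: 9.2 MHz, 14.5 MHz.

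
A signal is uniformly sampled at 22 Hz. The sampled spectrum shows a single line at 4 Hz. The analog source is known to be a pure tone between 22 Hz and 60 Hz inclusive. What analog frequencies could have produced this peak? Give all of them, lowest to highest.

Frequencies that alias to 4 Hz are k·fs ± 4 Hz for integer k ≥ 0.
k=0: 4 Hz.
k=1: 18 Hz, 26 Hz.
k=2: 40 Hz, 48 Hz.
k=3: 62 Hz, 70 Hz.
Within [22 Hz, 60 Hz]: 26 Hz, 40 Hz, 48 Hz.

26 Hz, 40 Hz, 48 Hz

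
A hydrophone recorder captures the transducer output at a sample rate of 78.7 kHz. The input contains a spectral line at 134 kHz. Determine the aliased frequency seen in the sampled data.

23.4 kHz

134 kHz mod fs = 55.3 kHz.
55.3 kHz > fs/2 = 39.35 kHz, folds to fs − 55.3 kHz = 23.4 kHz.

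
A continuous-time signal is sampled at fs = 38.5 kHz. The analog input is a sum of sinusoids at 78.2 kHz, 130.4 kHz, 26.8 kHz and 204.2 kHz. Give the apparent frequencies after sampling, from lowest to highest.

1.2 kHz, 11.7 kHz, 14.9 kHz

fs/2 = 19.25 kHz.
78.2 kHz mod fs = 1.2 kHz.
1.2 kHz ≤ fs/2 = 19.25 kHz, appears at 1.2 kHz.
130.4 kHz mod fs = 14.9 kHz.
14.9 kHz ≤ fs/2 = 19.25 kHz, appears at 14.9 kHz.
26.8 kHz > fs/2 = 19.25 kHz, folds to fs − 26.8 kHz = 11.7 kHz.
204.2 kHz mod fs = 11.7 kHz.
11.7 kHz ≤ fs/2 = 19.25 kHz, appears at 11.7 kHz.
Distinct values: {1.2 kHz, 11.7 kHz, 14.9 kHz}.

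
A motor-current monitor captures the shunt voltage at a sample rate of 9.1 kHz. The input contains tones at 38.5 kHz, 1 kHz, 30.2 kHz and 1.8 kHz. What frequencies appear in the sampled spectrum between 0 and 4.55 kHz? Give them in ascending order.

1 kHz, 1.8 kHz, 2.1 kHz, 2.9 kHz

fs/2 = 4.55 kHz.
38.5 kHz mod fs = 2.1 kHz.
2.1 kHz ≤ fs/2 = 4.55 kHz, appears at 2.1 kHz.
1 kHz ≤ fs/2 = 4.55 kHz, passes unchanged.
30.2 kHz mod fs = 2.9 kHz.
2.9 kHz ≤ fs/2 = 4.55 kHz, appears at 2.9 kHz.
1.8 kHz ≤ fs/2 = 4.55 kHz, passes unchanged.
Distinct values: {1 kHz, 1.8 kHz, 2.1 kHz, 2.9 kHz}.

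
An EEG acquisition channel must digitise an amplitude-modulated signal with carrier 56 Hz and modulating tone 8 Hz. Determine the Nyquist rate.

AM sidebands sit at fc ± fm = 48 Hz and 64 Hz.
Highest-frequency component: 64 Hz.
Nyquist rate = 2 × 64 Hz = 128 Hz.

128 Hz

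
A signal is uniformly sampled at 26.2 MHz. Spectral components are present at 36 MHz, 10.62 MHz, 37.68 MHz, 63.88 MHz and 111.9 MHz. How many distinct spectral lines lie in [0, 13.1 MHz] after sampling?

fs/2 = 13.1 MHz.
36 MHz mod fs = 9.8 MHz.
9.8 MHz ≤ fs/2 = 13.1 MHz, appears at 9.8 MHz.
10.62 MHz ≤ fs/2 = 13.1 MHz, passes unchanged.
37.68 MHz mod fs = 11.48 MHz.
11.48 MHz ≤ fs/2 = 13.1 MHz, appears at 11.48 MHz.
63.88 MHz mod fs = 11.48 MHz.
11.48 MHz ≤ fs/2 = 13.1 MHz, appears at 11.48 MHz.
111.9 MHz mod fs = 7.1 MHz.
7.1 MHz ≤ fs/2 = 13.1 MHz, appears at 7.1 MHz.
Distinct values: {7.1 MHz, 9.8 MHz, 10.62 MHz, 11.48 MHz} → 4.

4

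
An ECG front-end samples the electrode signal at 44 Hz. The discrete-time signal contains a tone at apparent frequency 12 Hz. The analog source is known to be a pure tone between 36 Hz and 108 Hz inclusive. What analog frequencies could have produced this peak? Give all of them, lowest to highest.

Frequencies that alias to 12 Hz are k·fs ± 12 Hz for integer k ≥ 0.
k=0: 12 Hz.
k=1: 32 Hz, 56 Hz.
k=2: 76 Hz, 100 Hz.
k=3: 120 Hz, 144 Hz.
Within [36 Hz, 108 Hz]: 56 Hz, 76 Hz, 100 Hz.

56 Hz, 76 Hz, 100 Hz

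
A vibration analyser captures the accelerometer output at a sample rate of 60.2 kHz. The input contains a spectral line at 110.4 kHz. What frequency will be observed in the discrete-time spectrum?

10 kHz

110.4 kHz mod fs = 50.2 kHz.
50.2 kHz > fs/2 = 30.1 kHz, folds to fs − 50.2 kHz = 10 kHz.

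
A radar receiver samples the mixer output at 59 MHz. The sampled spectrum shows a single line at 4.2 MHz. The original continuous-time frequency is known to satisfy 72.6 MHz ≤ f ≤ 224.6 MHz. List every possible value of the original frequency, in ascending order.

113.8 MHz, 122.2 MHz, 172.8 MHz, 181.2 MHz

Frequencies that alias to 4.2 MHz are k·fs ± 4.2 MHz for integer k ≥ 0.
k=0: 4.2 MHz.
k=1: 54.8 MHz, 63.2 MHz.
k=2: 113.8 MHz, 122.2 MHz.
k=3: 172.8 MHz, 181.2 MHz.
k=4: 231.8 MHz, 240.2 MHz.
Within [72.6 MHz, 224.6 MHz]: 113.8 MHz, 122.2 MHz, 172.8 MHz, 181.2 MHz.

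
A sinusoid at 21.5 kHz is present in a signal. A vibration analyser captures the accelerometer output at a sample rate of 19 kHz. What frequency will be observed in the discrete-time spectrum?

21.5 kHz mod fs = 2.5 kHz.
2.5 kHz ≤ fs/2 = 9.5 kHz, appears at 2.5 kHz.

2.5 kHz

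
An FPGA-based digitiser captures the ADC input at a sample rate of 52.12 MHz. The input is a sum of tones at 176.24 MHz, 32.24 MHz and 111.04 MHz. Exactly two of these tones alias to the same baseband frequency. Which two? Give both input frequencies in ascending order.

32.24 MHz, 176.24 MHz

fs/2 = 26.06 MHz.
176.24 MHz mod fs = 19.88 MHz.
19.88 MHz ≤ fs/2 = 26.06 MHz, appears at 19.88 MHz.
32.24 MHz > fs/2 = 26.06 MHz, folds to fs − 32.24 MHz = 19.88 MHz.
111.04 MHz mod fs = 6.8 MHz.
6.8 MHz ≤ fs/2 = 26.06 MHz, appears at 6.8 MHz.
32.24 MHz and 176.24 MHz both map to 19.88 MHz.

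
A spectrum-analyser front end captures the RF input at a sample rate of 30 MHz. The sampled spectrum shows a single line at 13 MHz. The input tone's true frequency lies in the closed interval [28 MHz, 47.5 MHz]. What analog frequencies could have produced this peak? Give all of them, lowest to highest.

43 MHz, 47 MHz

Frequencies that alias to 13 MHz are k·fs ± 13 MHz for integer k ≥ 0.
k=0: 13 MHz.
k=1: 17 MHz, 43 MHz.
k=2: 47 MHz, 73 MHz.
k=3: 77 MHz, 103 MHz.
Within [28 MHz, 47.5 MHz]: 43 MHz, 47 MHz.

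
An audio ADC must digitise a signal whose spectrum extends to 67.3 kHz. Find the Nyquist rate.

Nyquist rate = 2 × 67.3 kHz = 134.6 kHz.

134.6 kHz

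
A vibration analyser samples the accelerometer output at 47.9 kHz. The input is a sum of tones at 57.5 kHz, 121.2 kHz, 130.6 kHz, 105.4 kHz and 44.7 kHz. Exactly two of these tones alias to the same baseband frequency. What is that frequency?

9.6 kHz

fs/2 = 23.95 kHz.
57.5 kHz mod fs = 9.6 kHz.
9.6 kHz ≤ fs/2 = 23.95 kHz, appears at 9.6 kHz.
121.2 kHz mod fs = 25.4 kHz.
25.4 kHz > fs/2 = 23.95 kHz, folds to fs − 25.4 kHz = 22.5 kHz.
130.6 kHz mod fs = 34.8 kHz.
34.8 kHz > fs/2 = 23.95 kHz, folds to fs − 34.8 kHz = 13.1 kHz.
105.4 kHz mod fs = 9.6 kHz.
9.6 kHz ≤ fs/2 = 23.95 kHz, appears at 9.6 kHz.
44.7 kHz > fs/2 = 23.95 kHz, folds to fs − 44.7 kHz = 3.2 kHz.
57.5 kHz and 105.4 kHz both map to 9.6 kHz.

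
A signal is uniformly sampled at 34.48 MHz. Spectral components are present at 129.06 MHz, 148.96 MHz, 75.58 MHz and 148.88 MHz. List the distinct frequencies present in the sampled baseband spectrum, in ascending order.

6.62 MHz, 8.86 MHz, 10.96 MHz, 11.04 MHz

fs/2 = 17.24 MHz.
129.06 MHz mod fs = 25.62 MHz.
25.62 MHz > fs/2 = 17.24 MHz, folds to fs − 25.62 MHz = 8.86 MHz.
148.96 MHz mod fs = 11.04 MHz.
11.04 MHz ≤ fs/2 = 17.24 MHz, appears at 11.04 MHz.
75.58 MHz mod fs = 6.62 MHz.
6.62 MHz ≤ fs/2 = 17.24 MHz, appears at 6.62 MHz.
148.88 MHz mod fs = 10.96 MHz.
10.96 MHz ≤ fs/2 = 17.24 MHz, appears at 10.96 MHz.
Distinct values: {6.62 MHz, 8.86 MHz, 10.96 MHz, 11.04 MHz}.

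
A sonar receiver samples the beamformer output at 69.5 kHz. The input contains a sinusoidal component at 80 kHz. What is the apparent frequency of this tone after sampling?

10.5 kHz

80 kHz mod fs = 10.5 kHz.
10.5 kHz ≤ fs/2 = 34.75 kHz, appears at 10.5 kHz.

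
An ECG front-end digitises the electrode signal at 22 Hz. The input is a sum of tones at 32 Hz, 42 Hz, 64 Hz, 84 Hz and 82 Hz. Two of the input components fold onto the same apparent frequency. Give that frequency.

2 Hz

fs/2 = 11 Hz.
32 Hz mod fs = 10 Hz.
10 Hz ≤ fs/2 = 11 Hz, appears at 10 Hz.
42 Hz mod fs = 20 Hz.
20 Hz > fs/2 = 11 Hz, folds to fs − 20 Hz = 2 Hz.
64 Hz mod fs = 20 Hz.
20 Hz > fs/2 = 11 Hz, folds to fs − 20 Hz = 2 Hz.
84 Hz mod fs = 18 Hz.
18 Hz > fs/2 = 11 Hz, folds to fs − 18 Hz = 4 Hz.
82 Hz mod fs = 16 Hz.
16 Hz > fs/2 = 11 Hz, folds to fs − 16 Hz = 6 Hz.
42 Hz and 64 Hz both map to 2 Hz.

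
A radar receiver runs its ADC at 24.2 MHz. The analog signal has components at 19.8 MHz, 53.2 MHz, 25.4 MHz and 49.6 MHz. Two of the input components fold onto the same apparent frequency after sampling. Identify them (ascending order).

25.4 MHz, 49.6 MHz

fs/2 = 12.1 MHz.
19.8 MHz > fs/2 = 12.1 MHz, folds to fs − 19.8 MHz = 4.4 MHz.
53.2 MHz mod fs = 4.8 MHz.
4.8 MHz ≤ fs/2 = 12.1 MHz, appears at 4.8 MHz.
25.4 MHz mod fs = 1.2 MHz.
1.2 MHz ≤ fs/2 = 12.1 MHz, appears at 1.2 MHz.
49.6 MHz mod fs = 1.2 MHz.
1.2 MHz ≤ fs/2 = 12.1 MHz, appears at 1.2 MHz.
25.4 MHz and 49.6 MHz both map to 1.2 MHz.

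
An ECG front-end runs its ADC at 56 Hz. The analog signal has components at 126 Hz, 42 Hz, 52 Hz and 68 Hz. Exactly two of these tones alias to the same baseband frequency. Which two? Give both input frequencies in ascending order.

42 Hz, 126 Hz

fs/2 = 28 Hz.
126 Hz mod fs = 14 Hz.
14 Hz ≤ fs/2 = 28 Hz, appears at 14 Hz.
42 Hz > fs/2 = 28 Hz, folds to fs − 42 Hz = 14 Hz.
52 Hz > fs/2 = 28 Hz, folds to fs − 52 Hz = 4 Hz.
68 Hz mod fs = 12 Hz.
12 Hz ≤ fs/2 = 28 Hz, appears at 12 Hz.
42 Hz and 126 Hz both map to 14 Hz.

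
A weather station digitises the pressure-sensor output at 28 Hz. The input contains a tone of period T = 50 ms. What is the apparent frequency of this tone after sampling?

T = 50 ms → f = 1/T = 20 Hz.
20 Hz > fs/2 = 14 Hz, folds to fs − 20 Hz = 8 Hz.

8 Hz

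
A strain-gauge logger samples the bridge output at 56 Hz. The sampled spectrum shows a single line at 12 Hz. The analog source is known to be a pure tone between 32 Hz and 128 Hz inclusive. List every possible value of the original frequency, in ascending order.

44 Hz, 68 Hz, 100 Hz, 124 Hz

Frequencies that alias to 12 Hz are k·fs ± 12 Hz for integer k ≥ 0.
k=0: 12 Hz.
k=1: 44 Hz, 68 Hz.
k=2: 100 Hz, 124 Hz.
k=3: 156 Hz, 180 Hz.
Within [32 Hz, 128 Hz]: 44 Hz, 68 Hz, 100 Hz, 124 Hz.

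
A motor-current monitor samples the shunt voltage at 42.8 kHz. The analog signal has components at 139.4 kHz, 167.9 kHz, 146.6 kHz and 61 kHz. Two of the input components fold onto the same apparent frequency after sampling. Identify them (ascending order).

61 kHz, 146.6 kHz

fs/2 = 21.4 kHz.
139.4 kHz mod fs = 11 kHz.
11 kHz ≤ fs/2 = 21.4 kHz, appears at 11 kHz.
167.9 kHz mod fs = 39.5 kHz.
39.5 kHz > fs/2 = 21.4 kHz, folds to fs − 39.5 kHz = 3.3 kHz.
146.6 kHz mod fs = 18.2 kHz.
18.2 kHz ≤ fs/2 = 21.4 kHz, appears at 18.2 kHz.
61 kHz mod fs = 18.2 kHz.
18.2 kHz ≤ fs/2 = 21.4 kHz, appears at 18.2 kHz.
61 kHz and 146.6 kHz both map to 18.2 kHz.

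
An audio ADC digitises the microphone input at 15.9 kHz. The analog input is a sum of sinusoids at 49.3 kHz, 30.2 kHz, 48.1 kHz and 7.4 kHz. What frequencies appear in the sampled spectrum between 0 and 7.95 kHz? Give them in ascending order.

fs/2 = 7.95 kHz.
49.3 kHz mod fs = 1.6 kHz.
1.6 kHz ≤ fs/2 = 7.95 kHz, appears at 1.6 kHz.
30.2 kHz mod fs = 14.3 kHz.
14.3 kHz > fs/2 = 7.95 kHz, folds to fs − 14.3 kHz = 1.6 kHz.
48.1 kHz mod fs = 0.4 kHz.
0.4 kHz ≤ fs/2 = 7.95 kHz, appears at 0.4 kHz.
7.4 kHz ≤ fs/2 = 7.95 kHz, passes unchanged.
Distinct values: {0.4 kHz, 1.6 kHz, 7.4 kHz}.

0.4 kHz, 1.6 kHz, 7.4 kHz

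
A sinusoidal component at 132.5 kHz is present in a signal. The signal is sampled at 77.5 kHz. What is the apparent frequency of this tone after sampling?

132.5 kHz mod fs = 55 kHz.
55 kHz > fs/2 = 38.75 kHz, folds to fs − 55 kHz = 22.5 kHz.

22.5 kHz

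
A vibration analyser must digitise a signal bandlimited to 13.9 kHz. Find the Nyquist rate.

Nyquist rate = 2 × 13.9 kHz = 27.8 kHz.

27.8 kHz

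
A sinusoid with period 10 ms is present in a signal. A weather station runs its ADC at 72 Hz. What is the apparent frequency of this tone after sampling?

T = 10 ms → f = 1/T = 100 Hz.
100 Hz mod fs = 28 Hz.
28 Hz ≤ fs/2 = 36 Hz, appears at 28 Hz.

28 Hz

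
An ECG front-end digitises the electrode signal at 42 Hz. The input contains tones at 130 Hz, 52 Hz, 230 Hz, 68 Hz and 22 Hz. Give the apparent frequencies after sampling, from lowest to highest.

fs/2 = 21 Hz.
130 Hz mod fs = 4 Hz.
4 Hz ≤ fs/2 = 21 Hz, appears at 4 Hz.
52 Hz mod fs = 10 Hz.
10 Hz ≤ fs/2 = 21 Hz, appears at 10 Hz.
230 Hz mod fs = 20 Hz.
20 Hz ≤ fs/2 = 21 Hz, appears at 20 Hz.
68 Hz mod fs = 26 Hz.
26 Hz > fs/2 = 21 Hz, folds to fs − 26 Hz = 16 Hz.
22 Hz > fs/2 = 21 Hz, folds to fs − 22 Hz = 20 Hz.
Distinct values: {4 Hz, 10 Hz, 16 Hz, 20 Hz}.

4 Hz, 10 Hz, 16 Hz, 20 Hz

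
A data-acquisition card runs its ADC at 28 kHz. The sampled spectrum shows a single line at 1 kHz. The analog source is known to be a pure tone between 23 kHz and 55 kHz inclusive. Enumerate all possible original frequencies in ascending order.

Frequencies that alias to 1 kHz are k·fs ± 1 kHz for integer k ≥ 0.
k=0: 1 kHz.
k=1: 27 kHz, 29 kHz.
k=2: 55 kHz, 57 kHz.
k=3: 83 kHz, 85 kHz.
Within [23 kHz, 55 kHz]: 27 kHz, 29 kHz, 55 kHz.

27 kHz, 29 kHz, 55 kHz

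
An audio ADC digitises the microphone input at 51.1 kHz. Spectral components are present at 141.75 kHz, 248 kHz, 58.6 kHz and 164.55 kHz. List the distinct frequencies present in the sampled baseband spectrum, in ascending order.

fs/2 = 25.55 kHz.
141.75 kHz mod fs = 39.55 kHz.
39.55 kHz > fs/2 = 25.55 kHz, folds to fs − 39.55 kHz = 11.55 kHz.
248 kHz mod fs = 43.6 kHz.
43.6 kHz > fs/2 = 25.55 kHz, folds to fs − 43.6 kHz = 7.5 kHz.
58.6 kHz mod fs = 7.5 kHz.
7.5 kHz ≤ fs/2 = 25.55 kHz, appears at 7.5 kHz.
164.55 kHz mod fs = 11.25 kHz.
11.25 kHz ≤ fs/2 = 25.55 kHz, appears at 11.25 kHz.
Distinct values: {7.5 kHz, 11.25 kHz, 11.55 kHz}.

7.5 kHz, 11.25 kHz, 11.55 kHz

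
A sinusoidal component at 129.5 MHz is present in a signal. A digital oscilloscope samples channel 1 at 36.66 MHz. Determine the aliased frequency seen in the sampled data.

17.14 MHz

129.5 MHz mod fs = 19.52 MHz.
19.52 MHz > fs/2 = 18.33 MHz, folds to fs − 19.52 MHz = 17.14 MHz.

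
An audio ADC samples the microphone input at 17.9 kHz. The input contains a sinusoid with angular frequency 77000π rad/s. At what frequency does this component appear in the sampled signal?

ω = 77000π rad/s → f = ω/(2π) = 38500 Hz = 38.5 kHz.
38.5 kHz mod fs = 2.7 kHz.
2.7 kHz ≤ fs/2 = 8.95 kHz, appears at 2.7 kHz.

2.7 kHz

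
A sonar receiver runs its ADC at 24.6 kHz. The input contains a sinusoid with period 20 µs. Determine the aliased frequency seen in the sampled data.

0.8 kHz

T = 20 µs → f = 1/T = 50 kHz.
50 kHz mod fs = 0.8 kHz.
0.8 kHz ≤ fs/2 = 12.3 kHz, appears at 0.8 kHz.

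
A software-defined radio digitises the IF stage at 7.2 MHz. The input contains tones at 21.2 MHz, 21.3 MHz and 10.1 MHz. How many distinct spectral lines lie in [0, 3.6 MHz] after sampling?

fs/2 = 3.6 MHz.
21.2 MHz mod fs = 6.8 MHz.
6.8 MHz > fs/2 = 3.6 MHz, folds to fs − 6.8 MHz = 0.4 MHz.
21.3 MHz mod fs = 6.9 MHz.
6.9 MHz > fs/2 = 3.6 MHz, folds to fs − 6.9 MHz = 0.3 MHz.
10.1 MHz mod fs = 2.9 MHz.
2.9 MHz ≤ fs/2 = 3.6 MHz, appears at 2.9 MHz.
Distinct values: {0.3 MHz, 0.4 MHz, 2.9 MHz} → 3.

3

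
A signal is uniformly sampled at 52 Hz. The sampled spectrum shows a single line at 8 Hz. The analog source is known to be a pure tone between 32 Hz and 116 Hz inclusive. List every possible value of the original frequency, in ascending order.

Frequencies that alias to 8 Hz are k·fs ± 8 Hz for integer k ≥ 0.
k=0: 8 Hz.
k=1: 44 Hz, 60 Hz.
k=2: 96 Hz, 112 Hz.
k=3: 148 Hz, 164 Hz.
Within [32 Hz, 116 Hz]: 44 Hz, 60 Hz, 96 Hz, 112 Hz.

44 Hz, 60 Hz, 96 Hz, 112 Hz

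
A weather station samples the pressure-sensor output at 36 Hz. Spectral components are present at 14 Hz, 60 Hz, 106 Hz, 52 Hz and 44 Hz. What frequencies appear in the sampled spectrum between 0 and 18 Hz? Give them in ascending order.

2 Hz, 8 Hz, 12 Hz, 14 Hz, 16 Hz

fs/2 = 18 Hz.
14 Hz ≤ fs/2 = 18 Hz, passes unchanged.
60 Hz mod fs = 24 Hz.
24 Hz > fs/2 = 18 Hz, folds to fs − 24 Hz = 12 Hz.
106 Hz mod fs = 34 Hz.
34 Hz > fs/2 = 18 Hz, folds to fs − 34 Hz = 2 Hz.
52 Hz mod fs = 16 Hz.
16 Hz ≤ fs/2 = 18 Hz, appears at 16 Hz.
44 Hz mod fs = 8 Hz.
8 Hz ≤ fs/2 = 18 Hz, appears at 8 Hz.
Distinct values: {2 Hz, 8 Hz, 12 Hz, 14 Hz, 16 Hz}.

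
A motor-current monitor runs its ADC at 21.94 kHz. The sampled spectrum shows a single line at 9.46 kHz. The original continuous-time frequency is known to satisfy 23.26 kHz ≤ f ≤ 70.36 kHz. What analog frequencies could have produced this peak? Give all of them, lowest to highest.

Frequencies that alias to 9.46 kHz are k·fs ± 9.46 kHz for integer k ≥ 0.
k=0: 9.46 kHz.
k=1: 12.48 kHz, 31.4 kHz.
k=2: 34.42 kHz, 53.34 kHz.
k=3: 56.36 kHz, 75.28 kHz.
k=4: 78.3 kHz, 97.22 kHz.
Within [23.26 kHz, 70.36 kHz]: 31.4 kHz, 34.42 kHz, 53.34 kHz, 56.36 kHz.

31.4 kHz, 34.42 kHz, 53.34 kHz, 56.36 kHz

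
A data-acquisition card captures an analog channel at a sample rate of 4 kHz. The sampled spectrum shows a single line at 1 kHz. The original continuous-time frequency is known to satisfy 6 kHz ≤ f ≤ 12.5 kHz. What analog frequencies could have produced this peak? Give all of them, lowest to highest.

7 kHz, 9 kHz, 11 kHz

Frequencies that alias to 1 kHz are k·fs ± 1 kHz for integer k ≥ 0.
k=0: 1 kHz.
k=1: 3 kHz, 5 kHz.
k=2: 7 kHz, 9 kHz.
k=3: 11 kHz, 13 kHz.
k=4: 15 kHz, 17 kHz.
Within [6 kHz, 12.5 kHz]: 7 kHz, 9 kHz, 11 kHz.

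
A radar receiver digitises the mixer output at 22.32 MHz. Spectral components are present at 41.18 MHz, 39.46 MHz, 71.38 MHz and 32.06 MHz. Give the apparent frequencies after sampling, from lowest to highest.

fs/2 = 11.16 MHz.
41.18 MHz mod fs = 18.86 MHz.
18.86 MHz > fs/2 = 11.16 MHz, folds to fs − 18.86 MHz = 3.46 MHz.
39.46 MHz mod fs = 17.14 MHz.
17.14 MHz > fs/2 = 11.16 MHz, folds to fs − 17.14 MHz = 5.18 MHz.
71.38 MHz mod fs = 4.42 MHz.
4.42 MHz ≤ fs/2 = 11.16 MHz, appears at 4.42 MHz.
32.06 MHz mod fs = 9.74 MHz.
9.74 MHz ≤ fs/2 = 11.16 MHz, appears at 9.74 MHz.
Distinct values: {3.46 MHz, 4.42 MHz, 5.18 MHz, 9.74 MHz}.

3.46 MHz, 4.42 MHz, 5.18 MHz, 9.74 MHz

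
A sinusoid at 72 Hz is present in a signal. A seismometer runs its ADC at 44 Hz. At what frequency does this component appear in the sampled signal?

16 Hz

72 Hz mod fs = 28 Hz.
28 Hz > fs/2 = 22 Hz, folds to fs − 28 Hz = 16 Hz.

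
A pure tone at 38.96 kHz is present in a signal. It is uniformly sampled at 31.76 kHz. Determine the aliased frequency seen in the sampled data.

7.2 kHz

38.96 kHz mod fs = 7.2 kHz.
7.2 kHz ≤ fs/2 = 15.88 kHz, appears at 7.2 kHz.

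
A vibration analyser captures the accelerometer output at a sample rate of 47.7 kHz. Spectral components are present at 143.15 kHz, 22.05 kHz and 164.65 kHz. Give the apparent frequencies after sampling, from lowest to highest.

0.05 kHz, 21.55 kHz, 22.05 kHz

fs/2 = 23.85 kHz.
143.15 kHz mod fs = 0.05 kHz.
0.05 kHz ≤ fs/2 = 23.85 kHz, appears at 0.05 kHz.
22.05 kHz ≤ fs/2 = 23.85 kHz, passes unchanged.
164.65 kHz mod fs = 21.55 kHz.
21.55 kHz ≤ fs/2 = 23.85 kHz, appears at 21.55 kHz.
Distinct values: {0.05 kHz, 21.55 kHz, 22.05 kHz}.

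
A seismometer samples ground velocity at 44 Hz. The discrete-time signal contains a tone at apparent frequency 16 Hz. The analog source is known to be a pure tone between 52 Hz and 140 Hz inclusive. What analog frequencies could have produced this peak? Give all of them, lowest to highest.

60 Hz, 72 Hz, 104 Hz, 116 Hz

Frequencies that alias to 16 Hz are k·fs ± 16 Hz for integer k ≥ 0.
k=0: 16 Hz.
k=1: 28 Hz, 60 Hz.
k=2: 72 Hz, 104 Hz.
k=3: 116 Hz, 148 Hz.
k=4: 160 Hz, 192 Hz.
Within [52 Hz, 140 Hz]: 60 Hz, 72 Hz, 104 Hz, 116 Hz.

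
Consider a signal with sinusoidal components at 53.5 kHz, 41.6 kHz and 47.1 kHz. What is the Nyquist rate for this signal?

107 kHz

Highest-frequency component: 53.5 kHz.
Nyquist rate = 2 × 53.5 kHz = 107 kHz.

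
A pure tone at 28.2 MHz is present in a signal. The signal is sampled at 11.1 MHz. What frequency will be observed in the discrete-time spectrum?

5.1 MHz

28.2 MHz mod fs = 6 MHz.
6 MHz > fs/2 = 5.55 MHz, folds to fs − 6 MHz = 5.1 MHz.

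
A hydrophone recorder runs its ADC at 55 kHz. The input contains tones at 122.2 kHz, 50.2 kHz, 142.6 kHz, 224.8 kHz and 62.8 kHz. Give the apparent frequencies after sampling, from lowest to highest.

fs/2 = 27.5 kHz.
122.2 kHz mod fs = 12.2 kHz.
12.2 kHz ≤ fs/2 = 27.5 kHz, appears at 12.2 kHz.
50.2 kHz > fs/2 = 27.5 kHz, folds to fs − 50.2 kHz = 4.8 kHz.
142.6 kHz mod fs = 32.6 kHz.
32.6 kHz > fs/2 = 27.5 kHz, folds to fs − 32.6 kHz = 22.4 kHz.
224.8 kHz mod fs = 4.8 kHz.
4.8 kHz ≤ fs/2 = 27.5 kHz, appears at 4.8 kHz.
62.8 kHz mod fs = 7.8 kHz.
7.8 kHz ≤ fs/2 = 27.5 kHz, appears at 7.8 kHz.
Distinct values: {4.8 kHz, 7.8 kHz, 12.2 kHz, 22.4 kHz}.

4.8 kHz, 7.8 kHz, 12.2 kHz, 22.4 kHz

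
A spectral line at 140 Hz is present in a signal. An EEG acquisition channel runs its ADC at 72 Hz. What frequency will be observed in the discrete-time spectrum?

4 Hz

140 Hz mod fs = 68 Hz.
68 Hz > fs/2 = 36 Hz, folds to fs − 68 Hz = 4 Hz.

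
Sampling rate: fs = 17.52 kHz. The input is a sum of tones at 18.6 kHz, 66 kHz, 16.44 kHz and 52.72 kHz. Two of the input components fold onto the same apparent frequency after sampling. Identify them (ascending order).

fs/2 = 8.76 kHz.
18.6 kHz mod fs = 1.08 kHz.
1.08 kHz ≤ fs/2 = 8.76 kHz, appears at 1.08 kHz.
66 kHz mod fs = 13.44 kHz.
13.44 kHz > fs/2 = 8.76 kHz, folds to fs − 13.44 kHz = 4.08 kHz.
16.44 kHz > fs/2 = 8.76 kHz, folds to fs − 16.44 kHz = 1.08 kHz.
52.72 kHz mod fs = 0.16 kHz.
0.16 kHz ≤ fs/2 = 8.76 kHz, appears at 0.16 kHz.
16.44 kHz and 18.6 kHz both map to 1.08 kHz.

16.44 kHz, 18.6 kHz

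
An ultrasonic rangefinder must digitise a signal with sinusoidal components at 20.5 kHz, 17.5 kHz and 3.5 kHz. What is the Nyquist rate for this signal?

Highest-frequency component: 20.5 kHz.
Nyquist rate = 2 × 20.5 kHz = 41 kHz.

41 kHz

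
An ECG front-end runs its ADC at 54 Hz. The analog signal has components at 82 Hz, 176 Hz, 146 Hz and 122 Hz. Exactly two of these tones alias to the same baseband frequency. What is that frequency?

14 Hz

fs/2 = 27 Hz.
82 Hz mod fs = 28 Hz.
28 Hz > fs/2 = 27 Hz, folds to fs − 28 Hz = 26 Hz.
176 Hz mod fs = 14 Hz.
14 Hz ≤ fs/2 = 27 Hz, appears at 14 Hz.
146 Hz mod fs = 38 Hz.
38 Hz > fs/2 = 27 Hz, folds to fs − 38 Hz = 16 Hz.
122 Hz mod fs = 14 Hz.
14 Hz ≤ fs/2 = 27 Hz, appears at 14 Hz.
122 Hz and 176 Hz both map to 14 Hz.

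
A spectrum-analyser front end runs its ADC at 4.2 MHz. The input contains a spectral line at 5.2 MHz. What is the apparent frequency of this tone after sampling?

5.2 MHz mod fs = 1 MHz.
1 MHz ≤ fs/2 = 2.1 MHz, appears at 1 MHz.

1 MHz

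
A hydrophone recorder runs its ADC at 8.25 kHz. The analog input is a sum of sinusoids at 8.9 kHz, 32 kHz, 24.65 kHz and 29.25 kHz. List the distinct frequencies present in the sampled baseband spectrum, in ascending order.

fs/2 = 4.125 kHz.
8.9 kHz mod fs = 0.65 kHz.
0.65 kHz ≤ fs/2 = 4.125 kHz, appears at 0.65 kHz.
32 kHz mod fs = 7.25 kHz.
7.25 kHz > fs/2 = 4.125 kHz, folds to fs − 7.25 kHz = 1 kHz.
24.65 kHz mod fs = 8.15 kHz.
8.15 kHz > fs/2 = 4.125 kHz, folds to fs − 8.15 kHz = 0.1 kHz.
29.25 kHz mod fs = 4.5 kHz.
4.5 kHz > fs/2 = 4.125 kHz, folds to fs − 4.5 kHz = 3.75 kHz.
Distinct values: {0.1 kHz, 0.65 kHz, 1 kHz, 3.75 kHz}.

0.1 kHz, 0.65 kHz, 1 kHz, 3.75 kHz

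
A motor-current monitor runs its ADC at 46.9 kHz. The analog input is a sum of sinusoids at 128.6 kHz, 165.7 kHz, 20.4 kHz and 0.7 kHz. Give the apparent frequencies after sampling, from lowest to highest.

0.7 kHz, 12.1 kHz, 20.4 kHz, 21.9 kHz

fs/2 = 23.45 kHz.
128.6 kHz mod fs = 34.8 kHz.
34.8 kHz > fs/2 = 23.45 kHz, folds to fs − 34.8 kHz = 12.1 kHz.
165.7 kHz mod fs = 25 kHz.
25 kHz > fs/2 = 23.45 kHz, folds to fs − 25 kHz = 21.9 kHz.
20.4 kHz ≤ fs/2 = 23.45 kHz, passes unchanged.
0.7 kHz ≤ fs/2 = 23.45 kHz, passes unchanged.
Distinct values: {0.7 kHz, 12.1 kHz, 20.4 kHz, 21.9 kHz}.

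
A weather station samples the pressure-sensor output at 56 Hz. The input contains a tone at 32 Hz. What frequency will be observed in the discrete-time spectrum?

24 Hz

32 Hz > fs/2 = 28 Hz, folds to fs − 32 Hz = 24 Hz.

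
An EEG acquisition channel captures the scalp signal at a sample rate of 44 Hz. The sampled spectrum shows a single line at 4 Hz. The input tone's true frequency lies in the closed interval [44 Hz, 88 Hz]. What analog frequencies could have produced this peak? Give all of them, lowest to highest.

48 Hz, 84 Hz

Frequencies that alias to 4 Hz are k·fs ± 4 Hz for integer k ≥ 0.
k=0: 4 Hz.
k=1: 40 Hz, 48 Hz.
k=2: 84 Hz, 92 Hz.
k=3: 128 Hz, 136 Hz.
Within [44 Hz, 88 Hz]: 48 Hz, 84 Hz.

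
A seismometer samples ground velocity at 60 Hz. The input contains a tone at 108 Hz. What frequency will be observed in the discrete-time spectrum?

12 Hz

108 Hz mod fs = 48 Hz.
48 Hz > fs/2 = 30 Hz, folds to fs − 48 Hz = 12 Hz.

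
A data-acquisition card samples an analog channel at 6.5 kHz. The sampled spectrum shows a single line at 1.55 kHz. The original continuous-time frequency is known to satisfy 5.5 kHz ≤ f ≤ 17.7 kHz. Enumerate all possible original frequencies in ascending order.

Frequencies that alias to 1.55 kHz are k·fs ± 1.55 kHz for integer k ≥ 0.
k=0: 1.55 kHz.
k=1: 4.95 kHz, 8.05 kHz.
k=2: 11.45 kHz, 14.55 kHz.
k=3: 17.95 kHz, 21.05 kHz.
Within [5.5 kHz, 17.7 kHz]: 8.05 kHz, 11.45 kHz, 14.55 kHz.

8.05 kHz, 11.45 kHz, 14.55 kHz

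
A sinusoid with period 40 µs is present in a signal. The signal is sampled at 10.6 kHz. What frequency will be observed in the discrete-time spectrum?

T = 40 µs → f = 1/T = 25 kHz.
25 kHz mod fs = 3.8 kHz.
3.8 kHz ≤ fs/2 = 5.3 kHz, appears at 3.8 kHz.

3.8 kHz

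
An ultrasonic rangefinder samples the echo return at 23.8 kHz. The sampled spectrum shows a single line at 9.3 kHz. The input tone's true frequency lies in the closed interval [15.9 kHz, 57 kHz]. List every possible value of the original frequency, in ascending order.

33.1 kHz, 38.3 kHz, 56.9 kHz

Frequencies that alias to 9.3 kHz are k·fs ± 9.3 kHz for integer k ≥ 0.
k=0: 9.3 kHz.
k=1: 14.5 kHz, 33.1 kHz.
k=2: 38.3 kHz, 56.9 kHz.
k=3: 62.1 kHz, 80.7 kHz.
Within [15.9 kHz, 57 kHz]: 33.1 kHz, 38.3 kHz, 56.9 kHz.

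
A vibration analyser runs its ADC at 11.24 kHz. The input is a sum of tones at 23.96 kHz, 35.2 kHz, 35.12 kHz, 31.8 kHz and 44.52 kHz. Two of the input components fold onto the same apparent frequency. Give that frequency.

fs/2 = 5.62 kHz.
23.96 kHz mod fs = 1.48 kHz.
1.48 kHz ≤ fs/2 = 5.62 kHz, appears at 1.48 kHz.
35.2 kHz mod fs = 1.48 kHz.
1.48 kHz ≤ fs/2 = 5.62 kHz, appears at 1.48 kHz.
35.12 kHz mod fs = 1.4 kHz.
1.4 kHz ≤ fs/2 = 5.62 kHz, appears at 1.4 kHz.
31.8 kHz mod fs = 9.32 kHz.
9.32 kHz > fs/2 = 5.62 kHz, folds to fs − 9.32 kHz = 1.92 kHz.
44.52 kHz mod fs = 10.8 kHz.
10.8 kHz > fs/2 = 5.62 kHz, folds to fs − 10.8 kHz = 0.44 kHz.
23.96 kHz and 35.2 kHz both map to 1.48 kHz.

1.48 kHz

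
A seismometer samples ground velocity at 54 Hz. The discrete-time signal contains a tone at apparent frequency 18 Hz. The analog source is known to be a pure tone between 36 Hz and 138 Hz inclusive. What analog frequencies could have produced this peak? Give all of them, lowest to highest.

36 Hz, 72 Hz, 90 Hz, 126 Hz

Frequencies that alias to 18 Hz are k·fs ± 18 Hz for integer k ≥ 0.
k=0: 18 Hz.
k=1: 36 Hz, 72 Hz.
k=2: 90 Hz, 126 Hz.
k=3: 144 Hz, 180 Hz.
Within [36 Hz, 138 Hz]: 36 Hz, 72 Hz, 90 Hz, 126 Hz.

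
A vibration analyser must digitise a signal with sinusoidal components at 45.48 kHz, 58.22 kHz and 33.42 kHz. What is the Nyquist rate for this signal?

Highest-frequency component: 58.22 kHz.
Nyquist rate = 2 × 58.22 kHz = 116.44 kHz.

116.44 kHz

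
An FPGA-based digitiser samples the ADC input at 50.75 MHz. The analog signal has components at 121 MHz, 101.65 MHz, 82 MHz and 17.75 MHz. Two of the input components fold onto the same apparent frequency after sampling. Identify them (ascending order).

fs/2 = 25.375 MHz.
121 MHz mod fs = 19.5 MHz.
19.5 MHz ≤ fs/2 = 25.375 MHz, appears at 19.5 MHz.
101.65 MHz mod fs = 0.15 MHz.
0.15 MHz ≤ fs/2 = 25.375 MHz, appears at 0.15 MHz.
82 MHz mod fs = 31.25 MHz.
31.25 MHz > fs/2 = 25.375 MHz, folds to fs − 31.25 MHz = 19.5 MHz.
17.75 MHz ≤ fs/2 = 25.375 MHz, passes unchanged.
82 MHz and 121 MHz both map to 19.5 MHz.

82 MHz, 121 MHz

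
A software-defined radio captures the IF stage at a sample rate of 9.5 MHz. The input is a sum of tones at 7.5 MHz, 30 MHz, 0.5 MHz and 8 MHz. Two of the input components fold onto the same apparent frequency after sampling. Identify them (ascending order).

fs/2 = 4.75 MHz.
7.5 MHz > fs/2 = 4.75 MHz, folds to fs − 7.5 MHz = 2 MHz.
30 MHz mod fs = 1.5 MHz.
1.5 MHz ≤ fs/2 = 4.75 MHz, appears at 1.5 MHz.
0.5 MHz ≤ fs/2 = 4.75 MHz, passes unchanged.
8 MHz > fs/2 = 4.75 MHz, folds to fs − 8 MHz = 1.5 MHz.
8 MHz and 30 MHz both map to 1.5 MHz.

8 MHz, 30 MHz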